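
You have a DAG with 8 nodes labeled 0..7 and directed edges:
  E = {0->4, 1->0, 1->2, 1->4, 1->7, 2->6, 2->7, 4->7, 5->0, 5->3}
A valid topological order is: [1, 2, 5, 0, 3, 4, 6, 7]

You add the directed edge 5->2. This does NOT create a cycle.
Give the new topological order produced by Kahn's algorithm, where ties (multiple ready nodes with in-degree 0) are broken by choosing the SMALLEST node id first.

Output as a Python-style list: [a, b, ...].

Answer: [1, 5, 0, 2, 3, 4, 6, 7]

Derivation:
Old toposort: [1, 2, 5, 0, 3, 4, 6, 7]
Added edge: 5->2
Position of 5 (2) > position of 2 (1). Must reorder: 5 must now come before 2.
Run Kahn's algorithm (break ties by smallest node id):
  initial in-degrees: [2, 0, 2, 1, 2, 0, 1, 3]
  ready (indeg=0): [1, 5]
  pop 1: indeg[0]->1; indeg[2]->1; indeg[4]->1; indeg[7]->2 | ready=[5] | order so far=[1]
  pop 5: indeg[0]->0; indeg[2]->0; indeg[3]->0 | ready=[0, 2, 3] | order so far=[1, 5]
  pop 0: indeg[4]->0 | ready=[2, 3, 4] | order so far=[1, 5, 0]
  pop 2: indeg[6]->0; indeg[7]->1 | ready=[3, 4, 6] | order so far=[1, 5, 0, 2]
  pop 3: no out-edges | ready=[4, 6] | order so far=[1, 5, 0, 2, 3]
  pop 4: indeg[7]->0 | ready=[6, 7] | order so far=[1, 5, 0, 2, 3, 4]
  pop 6: no out-edges | ready=[7] | order so far=[1, 5, 0, 2, 3, 4, 6]
  pop 7: no out-edges | ready=[] | order so far=[1, 5, 0, 2, 3, 4, 6, 7]
  Result: [1, 5, 0, 2, 3, 4, 6, 7]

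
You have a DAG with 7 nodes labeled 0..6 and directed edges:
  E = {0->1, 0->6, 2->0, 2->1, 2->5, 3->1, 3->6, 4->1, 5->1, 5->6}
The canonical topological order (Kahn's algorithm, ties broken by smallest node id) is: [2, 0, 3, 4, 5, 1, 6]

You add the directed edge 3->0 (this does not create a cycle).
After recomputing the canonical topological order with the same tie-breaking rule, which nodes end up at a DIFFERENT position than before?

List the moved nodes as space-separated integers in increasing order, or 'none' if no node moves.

Old toposort: [2, 0, 3, 4, 5, 1, 6]
Added edge 3->0
Recompute Kahn (smallest-id tiebreak):
  initial in-degrees: [2, 5, 0, 0, 0, 1, 3]
  ready (indeg=0): [2, 3, 4]
  pop 2: indeg[0]->1; indeg[1]->4; indeg[5]->0 | ready=[3, 4, 5] | order so far=[2]
  pop 3: indeg[0]->0; indeg[1]->3; indeg[6]->2 | ready=[0, 4, 5] | order so far=[2, 3]
  pop 0: indeg[1]->2; indeg[6]->1 | ready=[4, 5] | order so far=[2, 3, 0]
  pop 4: indeg[1]->1 | ready=[5] | order so far=[2, 3, 0, 4]
  pop 5: indeg[1]->0; indeg[6]->0 | ready=[1, 6] | order so far=[2, 3, 0, 4, 5]
  pop 1: no out-edges | ready=[6] | order so far=[2, 3, 0, 4, 5, 1]
  pop 6: no out-edges | ready=[] | order so far=[2, 3, 0, 4, 5, 1, 6]
New canonical toposort: [2, 3, 0, 4, 5, 1, 6]
Compare positions:
  Node 0: index 1 -> 2 (moved)
  Node 1: index 5 -> 5 (same)
  Node 2: index 0 -> 0 (same)
  Node 3: index 2 -> 1 (moved)
  Node 4: index 3 -> 3 (same)
  Node 5: index 4 -> 4 (same)
  Node 6: index 6 -> 6 (same)
Nodes that changed position: 0 3

Answer: 0 3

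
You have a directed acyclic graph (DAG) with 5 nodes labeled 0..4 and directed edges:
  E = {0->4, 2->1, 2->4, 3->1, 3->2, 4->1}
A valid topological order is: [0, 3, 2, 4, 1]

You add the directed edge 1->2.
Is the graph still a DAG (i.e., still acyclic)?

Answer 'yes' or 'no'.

Answer: no

Derivation:
Given toposort: [0, 3, 2, 4, 1]
Position of 1: index 4; position of 2: index 2
New edge 1->2: backward (u after v in old order)
Backward edge: old toposort is now invalid. Check if this creates a cycle.
Does 2 already reach 1? Reachable from 2: [1, 2, 4]. YES -> cycle!
Still a DAG? no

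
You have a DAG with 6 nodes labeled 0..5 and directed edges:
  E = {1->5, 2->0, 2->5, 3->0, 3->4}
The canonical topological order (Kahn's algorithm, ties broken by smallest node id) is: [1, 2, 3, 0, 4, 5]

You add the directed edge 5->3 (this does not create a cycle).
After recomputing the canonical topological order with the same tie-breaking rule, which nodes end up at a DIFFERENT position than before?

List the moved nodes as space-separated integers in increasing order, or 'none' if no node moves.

Answer: 0 3 4 5

Derivation:
Old toposort: [1, 2, 3, 0, 4, 5]
Added edge 5->3
Recompute Kahn (smallest-id tiebreak):
  initial in-degrees: [2, 0, 0, 1, 1, 2]
  ready (indeg=0): [1, 2]
  pop 1: indeg[5]->1 | ready=[2] | order so far=[1]
  pop 2: indeg[0]->1; indeg[5]->0 | ready=[5] | order so far=[1, 2]
  pop 5: indeg[3]->0 | ready=[3] | order so far=[1, 2, 5]
  pop 3: indeg[0]->0; indeg[4]->0 | ready=[0, 4] | order so far=[1, 2, 5, 3]
  pop 0: no out-edges | ready=[4] | order so far=[1, 2, 5, 3, 0]
  pop 4: no out-edges | ready=[] | order so far=[1, 2, 5, 3, 0, 4]
New canonical toposort: [1, 2, 5, 3, 0, 4]
Compare positions:
  Node 0: index 3 -> 4 (moved)
  Node 1: index 0 -> 0 (same)
  Node 2: index 1 -> 1 (same)
  Node 3: index 2 -> 3 (moved)
  Node 4: index 4 -> 5 (moved)
  Node 5: index 5 -> 2 (moved)
Nodes that changed position: 0 3 4 5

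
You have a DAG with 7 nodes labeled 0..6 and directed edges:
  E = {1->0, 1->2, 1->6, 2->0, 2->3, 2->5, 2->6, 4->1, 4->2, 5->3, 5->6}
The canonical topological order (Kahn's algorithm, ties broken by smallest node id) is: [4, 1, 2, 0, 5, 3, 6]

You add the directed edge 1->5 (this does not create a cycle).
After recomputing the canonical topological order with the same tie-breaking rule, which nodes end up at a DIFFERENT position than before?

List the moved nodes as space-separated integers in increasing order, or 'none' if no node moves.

Old toposort: [4, 1, 2, 0, 5, 3, 6]
Added edge 1->5
Recompute Kahn (smallest-id tiebreak):
  initial in-degrees: [2, 1, 2, 2, 0, 2, 3]
  ready (indeg=0): [4]
  pop 4: indeg[1]->0; indeg[2]->1 | ready=[1] | order so far=[4]
  pop 1: indeg[0]->1; indeg[2]->0; indeg[5]->1; indeg[6]->2 | ready=[2] | order so far=[4, 1]
  pop 2: indeg[0]->0; indeg[3]->1; indeg[5]->0; indeg[6]->1 | ready=[0, 5] | order so far=[4, 1, 2]
  pop 0: no out-edges | ready=[5] | order so far=[4, 1, 2, 0]
  pop 5: indeg[3]->0; indeg[6]->0 | ready=[3, 6] | order so far=[4, 1, 2, 0, 5]
  pop 3: no out-edges | ready=[6] | order so far=[4, 1, 2, 0, 5, 3]
  pop 6: no out-edges | ready=[] | order so far=[4, 1, 2, 0, 5, 3, 6]
New canonical toposort: [4, 1, 2, 0, 5, 3, 6]
Compare positions:
  Node 0: index 3 -> 3 (same)
  Node 1: index 1 -> 1 (same)
  Node 2: index 2 -> 2 (same)
  Node 3: index 5 -> 5 (same)
  Node 4: index 0 -> 0 (same)
  Node 5: index 4 -> 4 (same)
  Node 6: index 6 -> 6 (same)
Nodes that changed position: none

Answer: none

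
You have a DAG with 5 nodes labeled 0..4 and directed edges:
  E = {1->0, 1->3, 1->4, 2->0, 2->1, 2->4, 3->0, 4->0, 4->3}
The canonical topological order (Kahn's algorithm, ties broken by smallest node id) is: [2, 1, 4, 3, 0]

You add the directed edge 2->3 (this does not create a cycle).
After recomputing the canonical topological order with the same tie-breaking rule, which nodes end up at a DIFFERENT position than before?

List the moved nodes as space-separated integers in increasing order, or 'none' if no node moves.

Old toposort: [2, 1, 4, 3, 0]
Added edge 2->3
Recompute Kahn (smallest-id tiebreak):
  initial in-degrees: [4, 1, 0, 3, 2]
  ready (indeg=0): [2]
  pop 2: indeg[0]->3; indeg[1]->0; indeg[3]->2; indeg[4]->1 | ready=[1] | order so far=[2]
  pop 1: indeg[0]->2; indeg[3]->1; indeg[4]->0 | ready=[4] | order so far=[2, 1]
  pop 4: indeg[0]->1; indeg[3]->0 | ready=[3] | order so far=[2, 1, 4]
  pop 3: indeg[0]->0 | ready=[0] | order so far=[2, 1, 4, 3]
  pop 0: no out-edges | ready=[] | order so far=[2, 1, 4, 3, 0]
New canonical toposort: [2, 1, 4, 3, 0]
Compare positions:
  Node 0: index 4 -> 4 (same)
  Node 1: index 1 -> 1 (same)
  Node 2: index 0 -> 0 (same)
  Node 3: index 3 -> 3 (same)
  Node 4: index 2 -> 2 (same)
Nodes that changed position: none

Answer: none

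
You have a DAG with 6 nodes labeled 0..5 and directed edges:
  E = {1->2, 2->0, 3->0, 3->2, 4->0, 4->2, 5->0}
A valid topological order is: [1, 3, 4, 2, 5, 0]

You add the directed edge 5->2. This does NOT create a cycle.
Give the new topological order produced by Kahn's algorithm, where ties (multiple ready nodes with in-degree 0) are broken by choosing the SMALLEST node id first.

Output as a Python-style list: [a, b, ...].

Old toposort: [1, 3, 4, 2, 5, 0]
Added edge: 5->2
Position of 5 (4) > position of 2 (3). Must reorder: 5 must now come before 2.
Run Kahn's algorithm (break ties by smallest node id):
  initial in-degrees: [4, 0, 4, 0, 0, 0]
  ready (indeg=0): [1, 3, 4, 5]
  pop 1: indeg[2]->3 | ready=[3, 4, 5] | order so far=[1]
  pop 3: indeg[0]->3; indeg[2]->2 | ready=[4, 5] | order so far=[1, 3]
  pop 4: indeg[0]->2; indeg[2]->1 | ready=[5] | order so far=[1, 3, 4]
  pop 5: indeg[0]->1; indeg[2]->0 | ready=[2] | order so far=[1, 3, 4, 5]
  pop 2: indeg[0]->0 | ready=[0] | order so far=[1, 3, 4, 5, 2]
  pop 0: no out-edges | ready=[] | order so far=[1, 3, 4, 5, 2, 0]
  Result: [1, 3, 4, 5, 2, 0]

Answer: [1, 3, 4, 5, 2, 0]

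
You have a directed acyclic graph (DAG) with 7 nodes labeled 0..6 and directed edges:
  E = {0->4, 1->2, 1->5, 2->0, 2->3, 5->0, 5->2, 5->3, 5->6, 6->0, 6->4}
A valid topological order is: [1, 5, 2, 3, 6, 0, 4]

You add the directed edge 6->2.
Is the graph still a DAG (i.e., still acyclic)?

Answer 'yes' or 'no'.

Answer: yes

Derivation:
Given toposort: [1, 5, 2, 3, 6, 0, 4]
Position of 6: index 4; position of 2: index 2
New edge 6->2: backward (u after v in old order)
Backward edge: old toposort is now invalid. Check if this creates a cycle.
Does 2 already reach 6? Reachable from 2: [0, 2, 3, 4]. NO -> still a DAG (reorder needed).
Still a DAG? yes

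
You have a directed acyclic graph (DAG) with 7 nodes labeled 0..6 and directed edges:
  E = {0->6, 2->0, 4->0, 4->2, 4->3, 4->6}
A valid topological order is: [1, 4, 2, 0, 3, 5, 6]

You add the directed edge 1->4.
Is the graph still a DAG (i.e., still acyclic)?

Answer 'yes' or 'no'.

Answer: yes

Derivation:
Given toposort: [1, 4, 2, 0, 3, 5, 6]
Position of 1: index 0; position of 4: index 1
New edge 1->4: forward
Forward edge: respects the existing order. Still a DAG, same toposort still valid.
Still a DAG? yes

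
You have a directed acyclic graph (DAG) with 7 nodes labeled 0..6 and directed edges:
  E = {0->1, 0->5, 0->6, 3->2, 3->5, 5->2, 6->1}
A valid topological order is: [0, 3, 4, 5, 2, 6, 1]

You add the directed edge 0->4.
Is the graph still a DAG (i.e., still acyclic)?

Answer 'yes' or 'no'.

Answer: yes

Derivation:
Given toposort: [0, 3, 4, 5, 2, 6, 1]
Position of 0: index 0; position of 4: index 2
New edge 0->4: forward
Forward edge: respects the existing order. Still a DAG, same toposort still valid.
Still a DAG? yes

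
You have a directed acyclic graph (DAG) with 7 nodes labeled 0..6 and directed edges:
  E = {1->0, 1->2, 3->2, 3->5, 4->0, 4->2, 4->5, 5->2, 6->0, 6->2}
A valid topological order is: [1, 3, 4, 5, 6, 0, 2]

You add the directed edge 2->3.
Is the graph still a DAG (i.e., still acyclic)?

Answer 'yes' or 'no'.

Answer: no

Derivation:
Given toposort: [1, 3, 4, 5, 6, 0, 2]
Position of 2: index 6; position of 3: index 1
New edge 2->3: backward (u after v in old order)
Backward edge: old toposort is now invalid. Check if this creates a cycle.
Does 3 already reach 2? Reachable from 3: [2, 3, 5]. YES -> cycle!
Still a DAG? no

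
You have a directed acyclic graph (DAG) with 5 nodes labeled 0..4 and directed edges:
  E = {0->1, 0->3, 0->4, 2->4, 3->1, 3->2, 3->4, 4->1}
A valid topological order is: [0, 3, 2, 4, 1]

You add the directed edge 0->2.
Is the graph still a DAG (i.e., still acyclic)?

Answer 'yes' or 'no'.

Answer: yes

Derivation:
Given toposort: [0, 3, 2, 4, 1]
Position of 0: index 0; position of 2: index 2
New edge 0->2: forward
Forward edge: respects the existing order. Still a DAG, same toposort still valid.
Still a DAG? yes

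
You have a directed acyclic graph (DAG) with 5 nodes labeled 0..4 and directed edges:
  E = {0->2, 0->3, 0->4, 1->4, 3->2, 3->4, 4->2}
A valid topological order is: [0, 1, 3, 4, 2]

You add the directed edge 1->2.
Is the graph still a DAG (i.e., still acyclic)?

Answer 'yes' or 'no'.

Given toposort: [0, 1, 3, 4, 2]
Position of 1: index 1; position of 2: index 4
New edge 1->2: forward
Forward edge: respects the existing order. Still a DAG, same toposort still valid.
Still a DAG? yes

Answer: yes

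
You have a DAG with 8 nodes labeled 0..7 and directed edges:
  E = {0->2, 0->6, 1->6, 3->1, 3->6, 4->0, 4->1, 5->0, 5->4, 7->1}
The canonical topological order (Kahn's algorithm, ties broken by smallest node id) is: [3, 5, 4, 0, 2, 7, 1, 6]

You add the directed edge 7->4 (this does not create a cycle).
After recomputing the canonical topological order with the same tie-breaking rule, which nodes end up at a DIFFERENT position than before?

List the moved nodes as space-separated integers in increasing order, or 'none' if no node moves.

Old toposort: [3, 5, 4, 0, 2, 7, 1, 6]
Added edge 7->4
Recompute Kahn (smallest-id tiebreak):
  initial in-degrees: [2, 3, 1, 0, 2, 0, 3, 0]
  ready (indeg=0): [3, 5, 7]
  pop 3: indeg[1]->2; indeg[6]->2 | ready=[5, 7] | order so far=[3]
  pop 5: indeg[0]->1; indeg[4]->1 | ready=[7] | order so far=[3, 5]
  pop 7: indeg[1]->1; indeg[4]->0 | ready=[4] | order so far=[3, 5, 7]
  pop 4: indeg[0]->0; indeg[1]->0 | ready=[0, 1] | order so far=[3, 5, 7, 4]
  pop 0: indeg[2]->0; indeg[6]->1 | ready=[1, 2] | order so far=[3, 5, 7, 4, 0]
  pop 1: indeg[6]->0 | ready=[2, 6] | order so far=[3, 5, 7, 4, 0, 1]
  pop 2: no out-edges | ready=[6] | order so far=[3, 5, 7, 4, 0, 1, 2]
  pop 6: no out-edges | ready=[] | order so far=[3, 5, 7, 4, 0, 1, 2, 6]
New canonical toposort: [3, 5, 7, 4, 0, 1, 2, 6]
Compare positions:
  Node 0: index 3 -> 4 (moved)
  Node 1: index 6 -> 5 (moved)
  Node 2: index 4 -> 6 (moved)
  Node 3: index 0 -> 0 (same)
  Node 4: index 2 -> 3 (moved)
  Node 5: index 1 -> 1 (same)
  Node 6: index 7 -> 7 (same)
  Node 7: index 5 -> 2 (moved)
Nodes that changed position: 0 1 2 4 7

Answer: 0 1 2 4 7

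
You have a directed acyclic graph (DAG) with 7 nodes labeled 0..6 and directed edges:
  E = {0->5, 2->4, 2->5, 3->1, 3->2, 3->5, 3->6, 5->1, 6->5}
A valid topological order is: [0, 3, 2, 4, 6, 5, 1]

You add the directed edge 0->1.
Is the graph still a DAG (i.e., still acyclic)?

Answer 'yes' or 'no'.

Given toposort: [0, 3, 2, 4, 6, 5, 1]
Position of 0: index 0; position of 1: index 6
New edge 0->1: forward
Forward edge: respects the existing order. Still a DAG, same toposort still valid.
Still a DAG? yes

Answer: yes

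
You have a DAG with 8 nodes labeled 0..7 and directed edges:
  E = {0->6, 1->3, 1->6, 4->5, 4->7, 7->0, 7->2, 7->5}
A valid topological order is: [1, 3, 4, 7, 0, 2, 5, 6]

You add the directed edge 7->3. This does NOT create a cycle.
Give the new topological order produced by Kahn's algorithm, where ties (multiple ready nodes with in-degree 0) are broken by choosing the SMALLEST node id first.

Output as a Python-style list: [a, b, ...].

Answer: [1, 4, 7, 0, 2, 3, 5, 6]

Derivation:
Old toposort: [1, 3, 4, 7, 0, 2, 5, 6]
Added edge: 7->3
Position of 7 (3) > position of 3 (1). Must reorder: 7 must now come before 3.
Run Kahn's algorithm (break ties by smallest node id):
  initial in-degrees: [1, 0, 1, 2, 0, 2, 2, 1]
  ready (indeg=0): [1, 4]
  pop 1: indeg[3]->1; indeg[6]->1 | ready=[4] | order so far=[1]
  pop 4: indeg[5]->1; indeg[7]->0 | ready=[7] | order so far=[1, 4]
  pop 7: indeg[0]->0; indeg[2]->0; indeg[3]->0; indeg[5]->0 | ready=[0, 2, 3, 5] | order so far=[1, 4, 7]
  pop 0: indeg[6]->0 | ready=[2, 3, 5, 6] | order so far=[1, 4, 7, 0]
  pop 2: no out-edges | ready=[3, 5, 6] | order so far=[1, 4, 7, 0, 2]
  pop 3: no out-edges | ready=[5, 6] | order so far=[1, 4, 7, 0, 2, 3]
  pop 5: no out-edges | ready=[6] | order so far=[1, 4, 7, 0, 2, 3, 5]
  pop 6: no out-edges | ready=[] | order so far=[1, 4, 7, 0, 2, 3, 5, 6]
  Result: [1, 4, 7, 0, 2, 3, 5, 6]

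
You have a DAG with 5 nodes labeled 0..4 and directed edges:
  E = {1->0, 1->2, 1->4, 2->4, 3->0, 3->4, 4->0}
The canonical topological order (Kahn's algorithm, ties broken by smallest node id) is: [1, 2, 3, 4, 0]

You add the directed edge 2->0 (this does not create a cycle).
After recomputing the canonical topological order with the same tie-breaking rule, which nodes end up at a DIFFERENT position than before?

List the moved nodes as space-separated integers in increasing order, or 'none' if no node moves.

Old toposort: [1, 2, 3, 4, 0]
Added edge 2->0
Recompute Kahn (smallest-id tiebreak):
  initial in-degrees: [4, 0, 1, 0, 3]
  ready (indeg=0): [1, 3]
  pop 1: indeg[0]->3; indeg[2]->0; indeg[4]->2 | ready=[2, 3] | order so far=[1]
  pop 2: indeg[0]->2; indeg[4]->1 | ready=[3] | order so far=[1, 2]
  pop 3: indeg[0]->1; indeg[4]->0 | ready=[4] | order so far=[1, 2, 3]
  pop 4: indeg[0]->0 | ready=[0] | order so far=[1, 2, 3, 4]
  pop 0: no out-edges | ready=[] | order so far=[1, 2, 3, 4, 0]
New canonical toposort: [1, 2, 3, 4, 0]
Compare positions:
  Node 0: index 4 -> 4 (same)
  Node 1: index 0 -> 0 (same)
  Node 2: index 1 -> 1 (same)
  Node 3: index 2 -> 2 (same)
  Node 4: index 3 -> 3 (same)
Nodes that changed position: none

Answer: none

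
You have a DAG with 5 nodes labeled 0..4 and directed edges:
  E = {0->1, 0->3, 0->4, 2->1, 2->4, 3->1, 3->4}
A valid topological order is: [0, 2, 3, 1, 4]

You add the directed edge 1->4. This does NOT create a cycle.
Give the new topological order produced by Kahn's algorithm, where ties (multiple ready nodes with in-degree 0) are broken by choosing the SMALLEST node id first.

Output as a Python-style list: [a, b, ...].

Old toposort: [0, 2, 3, 1, 4]
Added edge: 1->4
Position of 1 (3) < position of 4 (4). Old order still valid.
Run Kahn's algorithm (break ties by smallest node id):
  initial in-degrees: [0, 3, 0, 1, 4]
  ready (indeg=0): [0, 2]
  pop 0: indeg[1]->2; indeg[3]->0; indeg[4]->3 | ready=[2, 3] | order so far=[0]
  pop 2: indeg[1]->1; indeg[4]->2 | ready=[3] | order so far=[0, 2]
  pop 3: indeg[1]->0; indeg[4]->1 | ready=[1] | order so far=[0, 2, 3]
  pop 1: indeg[4]->0 | ready=[4] | order so far=[0, 2, 3, 1]
  pop 4: no out-edges | ready=[] | order so far=[0, 2, 3, 1, 4]
  Result: [0, 2, 3, 1, 4]

Answer: [0, 2, 3, 1, 4]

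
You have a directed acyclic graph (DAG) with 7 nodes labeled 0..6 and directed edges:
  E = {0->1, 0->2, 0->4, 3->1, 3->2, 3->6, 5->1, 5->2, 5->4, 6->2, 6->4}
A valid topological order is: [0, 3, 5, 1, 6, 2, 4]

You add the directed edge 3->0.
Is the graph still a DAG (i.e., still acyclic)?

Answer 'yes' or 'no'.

Answer: yes

Derivation:
Given toposort: [0, 3, 5, 1, 6, 2, 4]
Position of 3: index 1; position of 0: index 0
New edge 3->0: backward (u after v in old order)
Backward edge: old toposort is now invalid. Check if this creates a cycle.
Does 0 already reach 3? Reachable from 0: [0, 1, 2, 4]. NO -> still a DAG (reorder needed).
Still a DAG? yes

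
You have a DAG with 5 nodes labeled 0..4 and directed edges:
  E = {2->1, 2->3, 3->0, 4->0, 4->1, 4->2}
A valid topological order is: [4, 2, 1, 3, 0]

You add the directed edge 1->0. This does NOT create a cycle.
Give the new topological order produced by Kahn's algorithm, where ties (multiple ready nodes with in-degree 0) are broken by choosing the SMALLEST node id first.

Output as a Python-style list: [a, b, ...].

Old toposort: [4, 2, 1, 3, 0]
Added edge: 1->0
Position of 1 (2) < position of 0 (4). Old order still valid.
Run Kahn's algorithm (break ties by smallest node id):
  initial in-degrees: [3, 2, 1, 1, 0]
  ready (indeg=0): [4]
  pop 4: indeg[0]->2; indeg[1]->1; indeg[2]->0 | ready=[2] | order so far=[4]
  pop 2: indeg[1]->0; indeg[3]->0 | ready=[1, 3] | order so far=[4, 2]
  pop 1: indeg[0]->1 | ready=[3] | order so far=[4, 2, 1]
  pop 3: indeg[0]->0 | ready=[0] | order so far=[4, 2, 1, 3]
  pop 0: no out-edges | ready=[] | order so far=[4, 2, 1, 3, 0]
  Result: [4, 2, 1, 3, 0]

Answer: [4, 2, 1, 3, 0]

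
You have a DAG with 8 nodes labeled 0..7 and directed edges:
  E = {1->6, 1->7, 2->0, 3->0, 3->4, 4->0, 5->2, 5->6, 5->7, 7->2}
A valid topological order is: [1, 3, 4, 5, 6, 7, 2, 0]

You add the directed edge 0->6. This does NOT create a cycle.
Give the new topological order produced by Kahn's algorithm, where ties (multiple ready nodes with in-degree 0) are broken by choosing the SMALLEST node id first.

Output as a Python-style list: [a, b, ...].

Old toposort: [1, 3, 4, 5, 6, 7, 2, 0]
Added edge: 0->6
Position of 0 (7) > position of 6 (4). Must reorder: 0 must now come before 6.
Run Kahn's algorithm (break ties by smallest node id):
  initial in-degrees: [3, 0, 2, 0, 1, 0, 3, 2]
  ready (indeg=0): [1, 3, 5]
  pop 1: indeg[6]->2; indeg[7]->1 | ready=[3, 5] | order so far=[1]
  pop 3: indeg[0]->2; indeg[4]->0 | ready=[4, 5] | order so far=[1, 3]
  pop 4: indeg[0]->1 | ready=[5] | order so far=[1, 3, 4]
  pop 5: indeg[2]->1; indeg[6]->1; indeg[7]->0 | ready=[7] | order so far=[1, 3, 4, 5]
  pop 7: indeg[2]->0 | ready=[2] | order so far=[1, 3, 4, 5, 7]
  pop 2: indeg[0]->0 | ready=[0] | order so far=[1, 3, 4, 5, 7, 2]
  pop 0: indeg[6]->0 | ready=[6] | order so far=[1, 3, 4, 5, 7, 2, 0]
  pop 6: no out-edges | ready=[] | order so far=[1, 3, 4, 5, 7, 2, 0, 6]
  Result: [1, 3, 4, 5, 7, 2, 0, 6]

Answer: [1, 3, 4, 5, 7, 2, 0, 6]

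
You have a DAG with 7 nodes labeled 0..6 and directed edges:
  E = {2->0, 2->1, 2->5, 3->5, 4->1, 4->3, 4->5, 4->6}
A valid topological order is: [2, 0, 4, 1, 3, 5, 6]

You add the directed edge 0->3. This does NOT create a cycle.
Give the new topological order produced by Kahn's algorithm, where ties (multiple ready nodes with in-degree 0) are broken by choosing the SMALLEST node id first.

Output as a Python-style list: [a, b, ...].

Answer: [2, 0, 4, 1, 3, 5, 6]

Derivation:
Old toposort: [2, 0, 4, 1, 3, 5, 6]
Added edge: 0->3
Position of 0 (1) < position of 3 (4). Old order still valid.
Run Kahn's algorithm (break ties by smallest node id):
  initial in-degrees: [1, 2, 0, 2, 0, 3, 1]
  ready (indeg=0): [2, 4]
  pop 2: indeg[0]->0; indeg[1]->1; indeg[5]->2 | ready=[0, 4] | order so far=[2]
  pop 0: indeg[3]->1 | ready=[4] | order so far=[2, 0]
  pop 4: indeg[1]->0; indeg[3]->0; indeg[5]->1; indeg[6]->0 | ready=[1, 3, 6] | order so far=[2, 0, 4]
  pop 1: no out-edges | ready=[3, 6] | order so far=[2, 0, 4, 1]
  pop 3: indeg[5]->0 | ready=[5, 6] | order so far=[2, 0, 4, 1, 3]
  pop 5: no out-edges | ready=[6] | order so far=[2, 0, 4, 1, 3, 5]
  pop 6: no out-edges | ready=[] | order so far=[2, 0, 4, 1, 3, 5, 6]
  Result: [2, 0, 4, 1, 3, 5, 6]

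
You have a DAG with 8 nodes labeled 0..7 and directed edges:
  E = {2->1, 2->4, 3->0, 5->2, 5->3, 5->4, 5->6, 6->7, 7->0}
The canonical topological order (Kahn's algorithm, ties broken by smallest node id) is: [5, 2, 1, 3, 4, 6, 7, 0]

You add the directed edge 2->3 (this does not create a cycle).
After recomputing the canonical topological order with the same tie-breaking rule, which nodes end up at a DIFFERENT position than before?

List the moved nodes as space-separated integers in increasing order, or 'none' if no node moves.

Old toposort: [5, 2, 1, 3, 4, 6, 7, 0]
Added edge 2->3
Recompute Kahn (smallest-id tiebreak):
  initial in-degrees: [2, 1, 1, 2, 2, 0, 1, 1]
  ready (indeg=0): [5]
  pop 5: indeg[2]->0; indeg[3]->1; indeg[4]->1; indeg[6]->0 | ready=[2, 6] | order so far=[5]
  pop 2: indeg[1]->0; indeg[3]->0; indeg[4]->0 | ready=[1, 3, 4, 6] | order so far=[5, 2]
  pop 1: no out-edges | ready=[3, 4, 6] | order so far=[5, 2, 1]
  pop 3: indeg[0]->1 | ready=[4, 6] | order so far=[5, 2, 1, 3]
  pop 4: no out-edges | ready=[6] | order so far=[5, 2, 1, 3, 4]
  pop 6: indeg[7]->0 | ready=[7] | order so far=[5, 2, 1, 3, 4, 6]
  pop 7: indeg[0]->0 | ready=[0] | order so far=[5, 2, 1, 3, 4, 6, 7]
  pop 0: no out-edges | ready=[] | order so far=[5, 2, 1, 3, 4, 6, 7, 0]
New canonical toposort: [5, 2, 1, 3, 4, 6, 7, 0]
Compare positions:
  Node 0: index 7 -> 7 (same)
  Node 1: index 2 -> 2 (same)
  Node 2: index 1 -> 1 (same)
  Node 3: index 3 -> 3 (same)
  Node 4: index 4 -> 4 (same)
  Node 5: index 0 -> 0 (same)
  Node 6: index 5 -> 5 (same)
  Node 7: index 6 -> 6 (same)
Nodes that changed position: none

Answer: none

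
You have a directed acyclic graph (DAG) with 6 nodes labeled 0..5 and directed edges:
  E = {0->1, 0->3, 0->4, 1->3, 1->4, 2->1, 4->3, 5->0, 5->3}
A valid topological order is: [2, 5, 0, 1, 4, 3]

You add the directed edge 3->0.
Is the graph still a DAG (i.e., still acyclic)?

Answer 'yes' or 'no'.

Given toposort: [2, 5, 0, 1, 4, 3]
Position of 3: index 5; position of 0: index 2
New edge 3->0: backward (u after v in old order)
Backward edge: old toposort is now invalid. Check if this creates a cycle.
Does 0 already reach 3? Reachable from 0: [0, 1, 3, 4]. YES -> cycle!
Still a DAG? no

Answer: no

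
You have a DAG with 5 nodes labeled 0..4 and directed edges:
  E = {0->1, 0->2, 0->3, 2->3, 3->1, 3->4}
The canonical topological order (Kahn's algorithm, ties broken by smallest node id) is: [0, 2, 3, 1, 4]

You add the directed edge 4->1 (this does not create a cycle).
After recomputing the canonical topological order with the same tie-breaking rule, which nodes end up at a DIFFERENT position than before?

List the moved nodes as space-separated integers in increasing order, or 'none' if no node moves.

Answer: 1 4

Derivation:
Old toposort: [0, 2, 3, 1, 4]
Added edge 4->1
Recompute Kahn (smallest-id tiebreak):
  initial in-degrees: [0, 3, 1, 2, 1]
  ready (indeg=0): [0]
  pop 0: indeg[1]->2; indeg[2]->0; indeg[3]->1 | ready=[2] | order so far=[0]
  pop 2: indeg[3]->0 | ready=[3] | order so far=[0, 2]
  pop 3: indeg[1]->1; indeg[4]->0 | ready=[4] | order so far=[0, 2, 3]
  pop 4: indeg[1]->0 | ready=[1] | order so far=[0, 2, 3, 4]
  pop 1: no out-edges | ready=[] | order so far=[0, 2, 3, 4, 1]
New canonical toposort: [0, 2, 3, 4, 1]
Compare positions:
  Node 0: index 0 -> 0 (same)
  Node 1: index 3 -> 4 (moved)
  Node 2: index 1 -> 1 (same)
  Node 3: index 2 -> 2 (same)
  Node 4: index 4 -> 3 (moved)
Nodes that changed position: 1 4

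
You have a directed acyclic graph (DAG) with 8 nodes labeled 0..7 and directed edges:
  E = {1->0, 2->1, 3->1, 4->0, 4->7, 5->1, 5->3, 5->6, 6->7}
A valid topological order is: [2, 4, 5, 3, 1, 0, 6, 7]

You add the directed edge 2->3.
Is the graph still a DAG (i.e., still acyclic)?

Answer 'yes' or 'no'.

Answer: yes

Derivation:
Given toposort: [2, 4, 5, 3, 1, 0, 6, 7]
Position of 2: index 0; position of 3: index 3
New edge 2->3: forward
Forward edge: respects the existing order. Still a DAG, same toposort still valid.
Still a DAG? yes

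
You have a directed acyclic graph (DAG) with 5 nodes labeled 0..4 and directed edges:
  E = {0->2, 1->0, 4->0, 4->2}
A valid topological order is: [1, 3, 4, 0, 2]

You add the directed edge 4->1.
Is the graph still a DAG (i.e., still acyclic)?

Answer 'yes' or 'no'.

Given toposort: [1, 3, 4, 0, 2]
Position of 4: index 2; position of 1: index 0
New edge 4->1: backward (u after v in old order)
Backward edge: old toposort is now invalid. Check if this creates a cycle.
Does 1 already reach 4? Reachable from 1: [0, 1, 2]. NO -> still a DAG (reorder needed).
Still a DAG? yes

Answer: yes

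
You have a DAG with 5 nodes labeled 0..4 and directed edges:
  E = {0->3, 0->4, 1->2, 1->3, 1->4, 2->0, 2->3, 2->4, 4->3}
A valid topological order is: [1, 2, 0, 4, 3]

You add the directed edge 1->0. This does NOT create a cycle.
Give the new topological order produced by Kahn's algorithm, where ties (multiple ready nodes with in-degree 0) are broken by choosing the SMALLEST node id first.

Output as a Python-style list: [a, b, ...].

Answer: [1, 2, 0, 4, 3]

Derivation:
Old toposort: [1, 2, 0, 4, 3]
Added edge: 1->0
Position of 1 (0) < position of 0 (2). Old order still valid.
Run Kahn's algorithm (break ties by smallest node id):
  initial in-degrees: [2, 0, 1, 4, 3]
  ready (indeg=0): [1]
  pop 1: indeg[0]->1; indeg[2]->0; indeg[3]->3; indeg[4]->2 | ready=[2] | order so far=[1]
  pop 2: indeg[0]->0; indeg[3]->2; indeg[4]->1 | ready=[0] | order so far=[1, 2]
  pop 0: indeg[3]->1; indeg[4]->0 | ready=[4] | order so far=[1, 2, 0]
  pop 4: indeg[3]->0 | ready=[3] | order so far=[1, 2, 0, 4]
  pop 3: no out-edges | ready=[] | order so far=[1, 2, 0, 4, 3]
  Result: [1, 2, 0, 4, 3]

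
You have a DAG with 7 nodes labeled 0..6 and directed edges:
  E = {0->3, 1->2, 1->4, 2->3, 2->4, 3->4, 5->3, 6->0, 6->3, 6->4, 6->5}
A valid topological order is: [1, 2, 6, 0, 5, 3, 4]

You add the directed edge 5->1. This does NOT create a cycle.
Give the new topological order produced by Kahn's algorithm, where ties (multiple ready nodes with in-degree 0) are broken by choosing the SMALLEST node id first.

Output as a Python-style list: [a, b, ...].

Old toposort: [1, 2, 6, 0, 5, 3, 4]
Added edge: 5->1
Position of 5 (4) > position of 1 (0). Must reorder: 5 must now come before 1.
Run Kahn's algorithm (break ties by smallest node id):
  initial in-degrees: [1, 1, 1, 4, 4, 1, 0]
  ready (indeg=0): [6]
  pop 6: indeg[0]->0; indeg[3]->3; indeg[4]->3; indeg[5]->0 | ready=[0, 5] | order so far=[6]
  pop 0: indeg[3]->2 | ready=[5] | order so far=[6, 0]
  pop 5: indeg[1]->0; indeg[3]->1 | ready=[1] | order so far=[6, 0, 5]
  pop 1: indeg[2]->0; indeg[4]->2 | ready=[2] | order so far=[6, 0, 5, 1]
  pop 2: indeg[3]->0; indeg[4]->1 | ready=[3] | order so far=[6, 0, 5, 1, 2]
  pop 3: indeg[4]->0 | ready=[4] | order so far=[6, 0, 5, 1, 2, 3]
  pop 4: no out-edges | ready=[] | order so far=[6, 0, 5, 1, 2, 3, 4]
  Result: [6, 0, 5, 1, 2, 3, 4]

Answer: [6, 0, 5, 1, 2, 3, 4]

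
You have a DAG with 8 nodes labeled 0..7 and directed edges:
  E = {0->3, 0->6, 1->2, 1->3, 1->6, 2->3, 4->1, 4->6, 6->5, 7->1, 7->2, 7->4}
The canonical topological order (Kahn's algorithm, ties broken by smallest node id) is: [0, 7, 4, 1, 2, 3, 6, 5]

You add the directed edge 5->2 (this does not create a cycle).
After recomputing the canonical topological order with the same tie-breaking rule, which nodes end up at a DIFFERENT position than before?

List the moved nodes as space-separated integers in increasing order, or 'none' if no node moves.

Old toposort: [0, 7, 4, 1, 2, 3, 6, 5]
Added edge 5->2
Recompute Kahn (smallest-id tiebreak):
  initial in-degrees: [0, 2, 3, 3, 1, 1, 3, 0]
  ready (indeg=0): [0, 7]
  pop 0: indeg[3]->2; indeg[6]->2 | ready=[7] | order so far=[0]
  pop 7: indeg[1]->1; indeg[2]->2; indeg[4]->0 | ready=[4] | order so far=[0, 7]
  pop 4: indeg[1]->0; indeg[6]->1 | ready=[1] | order so far=[0, 7, 4]
  pop 1: indeg[2]->1; indeg[3]->1; indeg[6]->0 | ready=[6] | order so far=[0, 7, 4, 1]
  pop 6: indeg[5]->0 | ready=[5] | order so far=[0, 7, 4, 1, 6]
  pop 5: indeg[2]->0 | ready=[2] | order so far=[0, 7, 4, 1, 6, 5]
  pop 2: indeg[3]->0 | ready=[3] | order so far=[0, 7, 4, 1, 6, 5, 2]
  pop 3: no out-edges | ready=[] | order so far=[0, 7, 4, 1, 6, 5, 2, 3]
New canonical toposort: [0, 7, 4, 1, 6, 5, 2, 3]
Compare positions:
  Node 0: index 0 -> 0 (same)
  Node 1: index 3 -> 3 (same)
  Node 2: index 4 -> 6 (moved)
  Node 3: index 5 -> 7 (moved)
  Node 4: index 2 -> 2 (same)
  Node 5: index 7 -> 5 (moved)
  Node 6: index 6 -> 4 (moved)
  Node 7: index 1 -> 1 (same)
Nodes that changed position: 2 3 5 6

Answer: 2 3 5 6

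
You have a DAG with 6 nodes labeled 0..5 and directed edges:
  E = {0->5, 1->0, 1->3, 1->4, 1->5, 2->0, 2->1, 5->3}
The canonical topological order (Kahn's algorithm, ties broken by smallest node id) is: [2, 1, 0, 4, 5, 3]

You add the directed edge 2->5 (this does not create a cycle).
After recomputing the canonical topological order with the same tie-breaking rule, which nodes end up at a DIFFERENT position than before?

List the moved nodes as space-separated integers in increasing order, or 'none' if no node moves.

Old toposort: [2, 1, 0, 4, 5, 3]
Added edge 2->5
Recompute Kahn (smallest-id tiebreak):
  initial in-degrees: [2, 1, 0, 2, 1, 3]
  ready (indeg=0): [2]
  pop 2: indeg[0]->1; indeg[1]->0; indeg[5]->2 | ready=[1] | order so far=[2]
  pop 1: indeg[0]->0; indeg[3]->1; indeg[4]->0; indeg[5]->1 | ready=[0, 4] | order so far=[2, 1]
  pop 0: indeg[5]->0 | ready=[4, 5] | order so far=[2, 1, 0]
  pop 4: no out-edges | ready=[5] | order so far=[2, 1, 0, 4]
  pop 5: indeg[3]->0 | ready=[3] | order so far=[2, 1, 0, 4, 5]
  pop 3: no out-edges | ready=[] | order so far=[2, 1, 0, 4, 5, 3]
New canonical toposort: [2, 1, 0, 4, 5, 3]
Compare positions:
  Node 0: index 2 -> 2 (same)
  Node 1: index 1 -> 1 (same)
  Node 2: index 0 -> 0 (same)
  Node 3: index 5 -> 5 (same)
  Node 4: index 3 -> 3 (same)
  Node 5: index 4 -> 4 (same)
Nodes that changed position: none

Answer: none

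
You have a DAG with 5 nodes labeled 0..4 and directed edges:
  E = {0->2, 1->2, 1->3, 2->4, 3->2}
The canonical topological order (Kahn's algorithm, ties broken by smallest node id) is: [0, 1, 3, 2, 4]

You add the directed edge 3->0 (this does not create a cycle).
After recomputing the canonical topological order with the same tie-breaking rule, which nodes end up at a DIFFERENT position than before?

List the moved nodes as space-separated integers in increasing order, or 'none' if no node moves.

Answer: 0 1 3

Derivation:
Old toposort: [0, 1, 3, 2, 4]
Added edge 3->0
Recompute Kahn (smallest-id tiebreak):
  initial in-degrees: [1, 0, 3, 1, 1]
  ready (indeg=0): [1]
  pop 1: indeg[2]->2; indeg[3]->0 | ready=[3] | order so far=[1]
  pop 3: indeg[0]->0; indeg[2]->1 | ready=[0] | order so far=[1, 3]
  pop 0: indeg[2]->0 | ready=[2] | order so far=[1, 3, 0]
  pop 2: indeg[4]->0 | ready=[4] | order so far=[1, 3, 0, 2]
  pop 4: no out-edges | ready=[] | order so far=[1, 3, 0, 2, 4]
New canonical toposort: [1, 3, 0, 2, 4]
Compare positions:
  Node 0: index 0 -> 2 (moved)
  Node 1: index 1 -> 0 (moved)
  Node 2: index 3 -> 3 (same)
  Node 3: index 2 -> 1 (moved)
  Node 4: index 4 -> 4 (same)
Nodes that changed position: 0 1 3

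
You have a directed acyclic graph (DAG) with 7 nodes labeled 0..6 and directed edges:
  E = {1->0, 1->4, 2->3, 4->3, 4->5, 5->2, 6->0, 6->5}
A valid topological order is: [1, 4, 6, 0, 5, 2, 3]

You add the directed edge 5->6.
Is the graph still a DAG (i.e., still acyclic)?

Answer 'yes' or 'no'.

Given toposort: [1, 4, 6, 0, 5, 2, 3]
Position of 5: index 4; position of 6: index 2
New edge 5->6: backward (u after v in old order)
Backward edge: old toposort is now invalid. Check if this creates a cycle.
Does 6 already reach 5? Reachable from 6: [0, 2, 3, 5, 6]. YES -> cycle!
Still a DAG? no

Answer: no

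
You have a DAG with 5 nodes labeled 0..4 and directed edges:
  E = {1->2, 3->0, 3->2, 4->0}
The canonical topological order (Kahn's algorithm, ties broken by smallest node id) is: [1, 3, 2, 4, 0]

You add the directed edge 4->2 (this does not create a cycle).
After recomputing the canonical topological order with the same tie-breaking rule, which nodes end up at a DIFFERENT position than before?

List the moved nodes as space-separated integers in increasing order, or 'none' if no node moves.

Answer: 0 2 4

Derivation:
Old toposort: [1, 3, 2, 4, 0]
Added edge 4->2
Recompute Kahn (smallest-id tiebreak):
  initial in-degrees: [2, 0, 3, 0, 0]
  ready (indeg=0): [1, 3, 4]
  pop 1: indeg[2]->2 | ready=[3, 4] | order so far=[1]
  pop 3: indeg[0]->1; indeg[2]->1 | ready=[4] | order so far=[1, 3]
  pop 4: indeg[0]->0; indeg[2]->0 | ready=[0, 2] | order so far=[1, 3, 4]
  pop 0: no out-edges | ready=[2] | order so far=[1, 3, 4, 0]
  pop 2: no out-edges | ready=[] | order so far=[1, 3, 4, 0, 2]
New canonical toposort: [1, 3, 4, 0, 2]
Compare positions:
  Node 0: index 4 -> 3 (moved)
  Node 1: index 0 -> 0 (same)
  Node 2: index 2 -> 4 (moved)
  Node 3: index 1 -> 1 (same)
  Node 4: index 3 -> 2 (moved)
Nodes that changed position: 0 2 4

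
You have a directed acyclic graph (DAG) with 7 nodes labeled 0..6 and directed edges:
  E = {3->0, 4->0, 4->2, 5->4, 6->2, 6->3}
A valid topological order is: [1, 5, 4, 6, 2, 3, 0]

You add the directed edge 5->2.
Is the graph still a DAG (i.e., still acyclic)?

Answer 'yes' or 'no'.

Given toposort: [1, 5, 4, 6, 2, 3, 0]
Position of 5: index 1; position of 2: index 4
New edge 5->2: forward
Forward edge: respects the existing order. Still a DAG, same toposort still valid.
Still a DAG? yes

Answer: yes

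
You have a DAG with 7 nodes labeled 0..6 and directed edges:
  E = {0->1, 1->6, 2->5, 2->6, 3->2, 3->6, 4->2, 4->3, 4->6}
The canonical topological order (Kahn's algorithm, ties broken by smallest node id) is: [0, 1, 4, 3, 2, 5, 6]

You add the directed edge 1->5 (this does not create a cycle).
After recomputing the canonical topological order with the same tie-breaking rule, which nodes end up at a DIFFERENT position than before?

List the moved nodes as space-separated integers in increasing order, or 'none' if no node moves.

Answer: none

Derivation:
Old toposort: [0, 1, 4, 3, 2, 5, 6]
Added edge 1->5
Recompute Kahn (smallest-id tiebreak):
  initial in-degrees: [0, 1, 2, 1, 0, 2, 4]
  ready (indeg=0): [0, 4]
  pop 0: indeg[1]->0 | ready=[1, 4] | order so far=[0]
  pop 1: indeg[5]->1; indeg[6]->3 | ready=[4] | order so far=[0, 1]
  pop 4: indeg[2]->1; indeg[3]->0; indeg[6]->2 | ready=[3] | order so far=[0, 1, 4]
  pop 3: indeg[2]->0; indeg[6]->1 | ready=[2] | order so far=[0, 1, 4, 3]
  pop 2: indeg[5]->0; indeg[6]->0 | ready=[5, 6] | order so far=[0, 1, 4, 3, 2]
  pop 5: no out-edges | ready=[6] | order so far=[0, 1, 4, 3, 2, 5]
  pop 6: no out-edges | ready=[] | order so far=[0, 1, 4, 3, 2, 5, 6]
New canonical toposort: [0, 1, 4, 3, 2, 5, 6]
Compare positions:
  Node 0: index 0 -> 0 (same)
  Node 1: index 1 -> 1 (same)
  Node 2: index 4 -> 4 (same)
  Node 3: index 3 -> 3 (same)
  Node 4: index 2 -> 2 (same)
  Node 5: index 5 -> 5 (same)
  Node 6: index 6 -> 6 (same)
Nodes that changed position: none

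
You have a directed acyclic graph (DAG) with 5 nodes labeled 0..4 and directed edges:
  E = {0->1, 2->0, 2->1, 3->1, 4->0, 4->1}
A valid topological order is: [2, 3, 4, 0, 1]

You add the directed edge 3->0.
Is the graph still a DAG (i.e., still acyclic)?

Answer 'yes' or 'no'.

Answer: yes

Derivation:
Given toposort: [2, 3, 4, 0, 1]
Position of 3: index 1; position of 0: index 3
New edge 3->0: forward
Forward edge: respects the existing order. Still a DAG, same toposort still valid.
Still a DAG? yes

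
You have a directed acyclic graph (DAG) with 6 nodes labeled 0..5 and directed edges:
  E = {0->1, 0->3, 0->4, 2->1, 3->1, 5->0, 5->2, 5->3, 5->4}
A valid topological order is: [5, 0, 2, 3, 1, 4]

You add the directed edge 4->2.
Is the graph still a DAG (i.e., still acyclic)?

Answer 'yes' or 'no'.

Answer: yes

Derivation:
Given toposort: [5, 0, 2, 3, 1, 4]
Position of 4: index 5; position of 2: index 2
New edge 4->2: backward (u after v in old order)
Backward edge: old toposort is now invalid. Check if this creates a cycle.
Does 2 already reach 4? Reachable from 2: [1, 2]. NO -> still a DAG (reorder needed).
Still a DAG? yes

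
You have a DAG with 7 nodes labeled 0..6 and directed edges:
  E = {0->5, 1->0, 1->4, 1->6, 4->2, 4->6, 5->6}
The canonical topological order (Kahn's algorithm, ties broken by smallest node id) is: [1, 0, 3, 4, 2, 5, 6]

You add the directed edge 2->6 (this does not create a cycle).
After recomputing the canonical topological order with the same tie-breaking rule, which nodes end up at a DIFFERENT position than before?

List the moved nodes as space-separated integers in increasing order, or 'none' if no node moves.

Old toposort: [1, 0, 3, 4, 2, 5, 6]
Added edge 2->6
Recompute Kahn (smallest-id tiebreak):
  initial in-degrees: [1, 0, 1, 0, 1, 1, 4]
  ready (indeg=0): [1, 3]
  pop 1: indeg[0]->0; indeg[4]->0; indeg[6]->3 | ready=[0, 3, 4] | order so far=[1]
  pop 0: indeg[5]->0 | ready=[3, 4, 5] | order so far=[1, 0]
  pop 3: no out-edges | ready=[4, 5] | order so far=[1, 0, 3]
  pop 4: indeg[2]->0; indeg[6]->2 | ready=[2, 5] | order so far=[1, 0, 3, 4]
  pop 2: indeg[6]->1 | ready=[5] | order so far=[1, 0, 3, 4, 2]
  pop 5: indeg[6]->0 | ready=[6] | order so far=[1, 0, 3, 4, 2, 5]
  pop 6: no out-edges | ready=[] | order so far=[1, 0, 3, 4, 2, 5, 6]
New canonical toposort: [1, 0, 3, 4, 2, 5, 6]
Compare positions:
  Node 0: index 1 -> 1 (same)
  Node 1: index 0 -> 0 (same)
  Node 2: index 4 -> 4 (same)
  Node 3: index 2 -> 2 (same)
  Node 4: index 3 -> 3 (same)
  Node 5: index 5 -> 5 (same)
  Node 6: index 6 -> 6 (same)
Nodes that changed position: none

Answer: none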